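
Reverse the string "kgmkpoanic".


Input: kgmkpoanic
Reading characters right to left:
  Position 9: 'c'
  Position 8: 'i'
  Position 7: 'n'
  Position 6: 'a'
  Position 5: 'o'
  Position 4: 'p'
  Position 3: 'k'
  Position 2: 'm'
  Position 1: 'g'
  Position 0: 'k'
Reversed: cinaopkmgk

cinaopkmgk


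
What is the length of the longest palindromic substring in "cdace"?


Input: "cdace"
Checking substrings for palindromes:
  No multi-char palindromic substrings found
Longest palindromic substring: "c" with length 1

1


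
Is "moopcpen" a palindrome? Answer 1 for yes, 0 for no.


Input: moopcpen
Reversed: nepcpoom
  Compare pos 0 ('m') with pos 7 ('n'): MISMATCH
  Compare pos 1 ('o') with pos 6 ('e'): MISMATCH
  Compare pos 2 ('o') with pos 5 ('p'): MISMATCH
  Compare pos 3 ('p') with pos 4 ('c'): MISMATCH
Result: not a palindrome

0


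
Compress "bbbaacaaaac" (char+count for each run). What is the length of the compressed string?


Input: bbbaacaaaac
Runs:
  'b' x 3 => "b3"
  'a' x 2 => "a2"
  'c' x 1 => "c1"
  'a' x 4 => "a4"
  'c' x 1 => "c1"
Compressed: "b3a2c1a4c1"
Compressed length: 10

10


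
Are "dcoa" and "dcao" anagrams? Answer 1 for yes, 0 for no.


Strings: "dcoa", "dcao"
Sorted first:  acdo
Sorted second: acdo
Sorted forms match => anagrams

1


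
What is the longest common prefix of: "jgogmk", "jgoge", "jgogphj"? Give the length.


Words: jgogmk, jgoge, jgogphj
  Position 0: all 'j' => match
  Position 1: all 'g' => match
  Position 2: all 'o' => match
  Position 3: all 'g' => match
  Position 4: ('m', 'e', 'p') => mismatch, stop
LCP = "jgog" (length 4)

4


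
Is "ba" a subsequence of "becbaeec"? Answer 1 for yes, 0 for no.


Check if "ba" is a subsequence of "becbaeec"
Greedy scan:
  Position 0 ('b'): matches sub[0] = 'b'
  Position 1 ('e'): no match needed
  Position 2 ('c'): no match needed
  Position 3 ('b'): no match needed
  Position 4 ('a'): matches sub[1] = 'a'
  Position 5 ('e'): no match needed
  Position 6 ('e'): no match needed
  Position 7 ('c'): no match needed
All 2 characters matched => is a subsequence

1


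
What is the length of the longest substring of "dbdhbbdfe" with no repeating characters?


Input: "dbdhbbdfe"
Sliding window (track last position of each char):
  Position 0 ('d'): window [0,0] length 1 -- new best
  Position 1 ('b'): window [0,1] length 2 -- new best
  Position 2 ('d'): repeat (last at 0), move window start to 1
  Position 2 ('d'): window [1,2] length 2
  Position 3 ('h'): window [1,3] length 3 -- new best
  Position 4 ('b'): repeat (last at 1), move window start to 2
  Position 4 ('b'): window [2,4] length 3
  Position 5 ('b'): repeat (last at 4), move window start to 5
  Position 5 ('b'): window [5,5] length 1
  Position 6 ('d'): window [5,6] length 2
  Position 7 ('f'): window [5,7] length 3
  Position 8 ('e'): window [5,8] length 4 -- new best
Longest substring with no repeats: "bdfe" with length 4

4


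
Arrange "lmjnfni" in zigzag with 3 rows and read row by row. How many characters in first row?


Zigzag "lmjnfni" into 3 rows:
Placing characters:
  'l' => row 0
  'm' => row 1
  'j' => row 2
  'n' => row 1
  'f' => row 0
  'n' => row 1
  'i' => row 2
Rows:
  Row 0: "lf"
  Row 1: "mnn"
  Row 2: "ji"
First row length: 2

2


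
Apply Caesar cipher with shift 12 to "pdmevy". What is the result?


Caesar cipher: shift "pdmevy" by 12
  'p' (pos 15) + 12 = pos 1 = 'b'
  'd' (pos 3) + 12 = pos 15 = 'p'
  'm' (pos 12) + 12 = pos 24 = 'y'
  'e' (pos 4) + 12 = pos 16 = 'q'
  'v' (pos 21) + 12 = pos 7 = 'h'
  'y' (pos 24) + 12 = pos 10 = 'k'
Result: bpyqhk

bpyqhk


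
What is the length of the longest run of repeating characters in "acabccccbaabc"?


Input: "acabccccbaabc"
Scanning for longest run:
  Position 1 ('c'): new char, reset run to 1
  Position 2 ('a'): new char, reset run to 1
  Position 3 ('b'): new char, reset run to 1
  Position 4 ('c'): new char, reset run to 1
  Position 5 ('c'): continues run of 'c', length=2
  Position 6 ('c'): continues run of 'c', length=3
  Position 7 ('c'): continues run of 'c', length=4
  Position 8 ('b'): new char, reset run to 1
  Position 9 ('a'): new char, reset run to 1
  Position 10 ('a'): continues run of 'a', length=2
  Position 11 ('b'): new char, reset run to 1
  Position 12 ('c'): new char, reset run to 1
Longest run: 'c' with length 4

4


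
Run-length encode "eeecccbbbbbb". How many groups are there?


Input: eeecccbbbbbb
Scanning for consecutive runs:
  Group 1: 'e' x 3 (positions 0-2)
  Group 2: 'c' x 3 (positions 3-5)
  Group 3: 'b' x 6 (positions 6-11)
Total groups: 3

3


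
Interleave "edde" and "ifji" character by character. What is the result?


Interleaving "edde" and "ifji":
  Position 0: 'e' from first, 'i' from second => "ei"
  Position 1: 'd' from first, 'f' from second => "df"
  Position 2: 'd' from first, 'j' from second => "dj"
  Position 3: 'e' from first, 'i' from second => "ei"
Result: eidfdjei

eidfdjei


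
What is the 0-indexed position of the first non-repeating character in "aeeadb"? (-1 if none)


Input: aeeadb
Character frequencies:
  'a': 2
  'b': 1
  'd': 1
  'e': 2
Scanning left to right for freq == 1:
  Position 0 ('a'): freq=2, skip
  Position 1 ('e'): freq=2, skip
  Position 2 ('e'): freq=2, skip
  Position 3 ('a'): freq=2, skip
  Position 4 ('d'): unique! => answer = 4

4


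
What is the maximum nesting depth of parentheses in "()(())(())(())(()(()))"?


Input: "()(())(())(())(()(()))"
Tracking depth:
  Position 0 '(': depth becomes 1
  Position 1 ')': depth becomes 0
  Position 2 '(': depth becomes 1
  Position 3 '(': depth becomes 2
  Position 4 ')': depth becomes 1
  Position 5 ')': depth becomes 0
  Position 6 '(': depth becomes 1
  Position 7 '(': depth becomes 2
  Position 8 ')': depth becomes 1
  Position 9 ')': depth becomes 0
  Position 10 '(': depth becomes 1
  Position 11 '(': depth becomes 2
  Position 12 ')': depth becomes 1
  Position 13 ')': depth becomes 0
  Position 14 '(': depth becomes 1
  Position 15 '(': depth becomes 2
  Position 16 ')': depth becomes 1
  Position 17 '(': depth becomes 2
  Position 18 '(': depth becomes 3
  Position 19 ')': depth becomes 2
  Position 20 ')': depth becomes 1
  Position 21 ')': depth becomes 0
Maximum depth reached: 3

3


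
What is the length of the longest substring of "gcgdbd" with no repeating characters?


Input: "gcgdbd"
Sliding window (track last position of each char):
  Position 0 ('g'): window [0,0] length 1 -- new best
  Position 1 ('c'): window [0,1] length 2 -- new best
  Position 2 ('g'): repeat (last at 0), move window start to 1
  Position 2 ('g'): window [1,2] length 2
  Position 3 ('d'): window [1,3] length 3 -- new best
  Position 4 ('b'): window [1,4] length 4 -- new best
  Position 5 ('d'): repeat (last at 3), move window start to 4
  Position 5 ('d'): window [4,5] length 2
Longest substring with no repeats: "cgdb" with length 4

4


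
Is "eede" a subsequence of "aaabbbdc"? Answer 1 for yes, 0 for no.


Check if "eede" is a subsequence of "aaabbbdc"
Greedy scan:
  Position 0 ('a'): no match needed
  Position 1 ('a'): no match needed
  Position 2 ('a'): no match needed
  Position 3 ('b'): no match needed
  Position 4 ('b'): no match needed
  Position 5 ('b'): no match needed
  Position 6 ('d'): no match needed
  Position 7 ('c'): no match needed
Only matched 0/4 characters => not a subsequence

0


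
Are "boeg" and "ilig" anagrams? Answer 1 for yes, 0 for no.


Strings: "boeg", "ilig"
Sorted first:  bego
Sorted second: giil
Differ at position 0: 'b' vs 'g' => not anagrams

0


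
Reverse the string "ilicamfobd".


Input: ilicamfobd
Reading characters right to left:
  Position 9: 'd'
  Position 8: 'b'
  Position 7: 'o'
  Position 6: 'f'
  Position 5: 'm'
  Position 4: 'a'
  Position 3: 'c'
  Position 2: 'i'
  Position 1: 'l'
  Position 0: 'i'
Reversed: dbofmacili

dbofmacili


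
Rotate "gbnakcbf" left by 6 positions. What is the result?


Input: "gbnakcbf", rotate left by 6
First 6 characters: "gbnakc"
Remaining characters: "bf"
Concatenate remaining + first: "bf" + "gbnakc" = "bfgbnakc"

bfgbnakc


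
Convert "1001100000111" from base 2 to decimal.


Input: "1001100000111" in base 2
Positional expansion:
  Digit '1' (value 1) x 2^12 = 4096
  Digit '0' (value 0) x 2^11 = 0
  Digit '0' (value 0) x 2^10 = 0
  Digit '1' (value 1) x 2^9 = 512
  Digit '1' (value 1) x 2^8 = 256
  Digit '0' (value 0) x 2^7 = 0
  Digit '0' (value 0) x 2^6 = 0
  Digit '0' (value 0) x 2^5 = 0
  Digit '0' (value 0) x 2^4 = 0
  Digit '0' (value 0) x 2^3 = 0
  Digit '1' (value 1) x 2^2 = 4
  Digit '1' (value 1) x 2^1 = 2
  Digit '1' (value 1) x 2^0 = 1
Sum = 4871

4871


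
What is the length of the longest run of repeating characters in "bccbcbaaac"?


Input: "bccbcbaaac"
Scanning for longest run:
  Position 1 ('c'): new char, reset run to 1
  Position 2 ('c'): continues run of 'c', length=2
  Position 3 ('b'): new char, reset run to 1
  Position 4 ('c'): new char, reset run to 1
  Position 5 ('b'): new char, reset run to 1
  Position 6 ('a'): new char, reset run to 1
  Position 7 ('a'): continues run of 'a', length=2
  Position 8 ('a'): continues run of 'a', length=3
  Position 9 ('c'): new char, reset run to 1
Longest run: 'a' with length 3

3


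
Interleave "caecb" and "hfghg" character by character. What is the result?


Interleaving "caecb" and "hfghg":
  Position 0: 'c' from first, 'h' from second => "ch"
  Position 1: 'a' from first, 'f' from second => "af"
  Position 2: 'e' from first, 'g' from second => "eg"
  Position 3: 'c' from first, 'h' from second => "ch"
  Position 4: 'b' from first, 'g' from second => "bg"
Result: chafegchbg

chafegchbg


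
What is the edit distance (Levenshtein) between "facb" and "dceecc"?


Computing edit distance: "facb" -> "dceecc"
DP table:
           d    c    e    e    c    c
      0    1    2    3    4    5    6
  f   1    1    2    3    4    5    6
  a   2    2    2    3    4    5    6
  c   3    3    2    3    4    4    5
  b   4    4    3    3    4    5    5
Edit distance = dp[4][6] = 5

5


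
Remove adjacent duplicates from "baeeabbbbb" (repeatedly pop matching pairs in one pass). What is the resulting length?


Input: baeeabbbbb
Stack-based adjacent duplicate removal:
  Read 'b': push. Stack: b
  Read 'a': push. Stack: ba
  Read 'e': push. Stack: bae
  Read 'e': matches stack top 'e' => pop. Stack: ba
  Read 'a': matches stack top 'a' => pop. Stack: b
  Read 'b': matches stack top 'b' => pop. Stack: (empty)
  Read 'b': push. Stack: b
  Read 'b': matches stack top 'b' => pop. Stack: (empty)
  Read 'b': push. Stack: b
  Read 'b': matches stack top 'b' => pop. Stack: (empty)
Final stack: "" (length 0)

0


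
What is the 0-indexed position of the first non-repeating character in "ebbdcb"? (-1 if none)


Input: ebbdcb
Character frequencies:
  'b': 3
  'c': 1
  'd': 1
  'e': 1
Scanning left to right for freq == 1:
  Position 0 ('e'): unique! => answer = 0

0


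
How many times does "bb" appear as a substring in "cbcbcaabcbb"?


Searching for "bb" in "cbcbcaabcbb"
Scanning each position:
  Position 0: "cb" => no
  Position 1: "bc" => no
  Position 2: "cb" => no
  Position 3: "bc" => no
  Position 4: "ca" => no
  Position 5: "aa" => no
  Position 6: "ab" => no
  Position 7: "bc" => no
  Position 8: "cb" => no
  Position 9: "bb" => MATCH
Total occurrences: 1

1


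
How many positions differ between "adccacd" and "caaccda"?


Comparing "adccacd" and "caaccda" position by position:
  Position 0: 'a' vs 'c' => DIFFER
  Position 1: 'd' vs 'a' => DIFFER
  Position 2: 'c' vs 'a' => DIFFER
  Position 3: 'c' vs 'c' => same
  Position 4: 'a' vs 'c' => DIFFER
  Position 5: 'c' vs 'd' => DIFFER
  Position 6: 'd' vs 'a' => DIFFER
Positions that differ: 6

6


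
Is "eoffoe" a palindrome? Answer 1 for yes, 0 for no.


Input: eoffoe
Reversed: eoffoe
  Compare pos 0 ('e') with pos 5 ('e'): match
  Compare pos 1 ('o') with pos 4 ('o'): match
  Compare pos 2 ('f') with pos 3 ('f'): match
Result: palindrome

1


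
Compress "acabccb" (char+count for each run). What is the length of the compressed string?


Input: acabccb
Runs:
  'a' x 1 => "a1"
  'c' x 1 => "c1"
  'a' x 1 => "a1"
  'b' x 1 => "b1"
  'c' x 2 => "c2"
  'b' x 1 => "b1"
Compressed: "a1c1a1b1c2b1"
Compressed length: 12

12


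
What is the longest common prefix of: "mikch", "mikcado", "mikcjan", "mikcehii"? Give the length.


Words: mikch, mikcado, mikcjan, mikcehii
  Position 0: all 'm' => match
  Position 1: all 'i' => match
  Position 2: all 'k' => match
  Position 3: all 'c' => match
  Position 4: ('h', 'a', 'j', 'e') => mismatch, stop
LCP = "mikc" (length 4)

4


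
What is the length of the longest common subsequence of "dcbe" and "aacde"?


LCS of "dcbe" and "aacde"
DP table:
           a    a    c    d    e
      0    0    0    0    0    0
  d   0    0    0    0    1    1
  c   0    0    0    1    1    1
  b   0    0    0    1    1    1
  e   0    0    0    1    1    2
LCS length = dp[4][5] = 2

2


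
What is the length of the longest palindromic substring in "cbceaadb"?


Input: "cbceaadb"
Checking substrings for palindromes:
  [0:3] "cbc" (len 3) => palindrome
  [4:6] "aa" (len 2) => palindrome
Longest palindromic substring: "cbc" with length 3

3


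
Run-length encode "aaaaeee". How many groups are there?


Input: aaaaeee
Scanning for consecutive runs:
  Group 1: 'a' x 4 (positions 0-3)
  Group 2: 'e' x 3 (positions 4-6)
Total groups: 2

2


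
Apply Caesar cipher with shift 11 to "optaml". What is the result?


Caesar cipher: shift "optaml" by 11
  'o' (pos 14) + 11 = pos 25 = 'z'
  'p' (pos 15) + 11 = pos 0 = 'a'
  't' (pos 19) + 11 = pos 4 = 'e'
  'a' (pos 0) + 11 = pos 11 = 'l'
  'm' (pos 12) + 11 = pos 23 = 'x'
  'l' (pos 11) + 11 = pos 22 = 'w'
Result: zaelxw

zaelxw


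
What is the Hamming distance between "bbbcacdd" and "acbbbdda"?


Comparing "bbbcacdd" and "acbbbdda" position by position:
  Position 0: 'b' vs 'a' => differ
  Position 1: 'b' vs 'c' => differ
  Position 2: 'b' vs 'b' => same
  Position 3: 'c' vs 'b' => differ
  Position 4: 'a' vs 'b' => differ
  Position 5: 'c' vs 'd' => differ
  Position 6: 'd' vs 'd' => same
  Position 7: 'd' vs 'a' => differ
Total differences (Hamming distance): 6

6


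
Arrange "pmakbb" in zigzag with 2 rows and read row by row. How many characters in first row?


Zigzag "pmakbb" into 2 rows:
Placing characters:
  'p' => row 0
  'm' => row 1
  'a' => row 0
  'k' => row 1
  'b' => row 0
  'b' => row 1
Rows:
  Row 0: "pab"
  Row 1: "mkb"
First row length: 3

3


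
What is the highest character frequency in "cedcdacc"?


Input: cedcdacc
Character counts:
  'a': 1
  'c': 4
  'd': 2
  'e': 1
Maximum frequency: 4

4


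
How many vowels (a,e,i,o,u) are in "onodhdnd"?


Input: onodhdnd
Checking each character:
  'o' at position 0: vowel (running total: 1)
  'n' at position 1: consonant
  'o' at position 2: vowel (running total: 2)
  'd' at position 3: consonant
  'h' at position 4: consonant
  'd' at position 5: consonant
  'n' at position 6: consonant
  'd' at position 7: consonant
Total vowels: 2

2


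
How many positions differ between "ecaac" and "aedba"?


Comparing "ecaac" and "aedba" position by position:
  Position 0: 'e' vs 'a' => DIFFER
  Position 1: 'c' vs 'e' => DIFFER
  Position 2: 'a' vs 'd' => DIFFER
  Position 3: 'a' vs 'b' => DIFFER
  Position 4: 'c' vs 'a' => DIFFER
Positions that differ: 5

5


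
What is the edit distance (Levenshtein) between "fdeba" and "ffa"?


Computing edit distance: "fdeba" -> "ffa"
DP table:
           f    f    a
      0    1    2    3
  f   1    0    1    2
  d   2    1    1    2
  e   3    2    2    2
  b   4    3    3    3
  a   5    4    4    3
Edit distance = dp[5][3] = 3

3


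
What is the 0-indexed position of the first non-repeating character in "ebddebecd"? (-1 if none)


Input: ebddebecd
Character frequencies:
  'b': 2
  'c': 1
  'd': 3
  'e': 3
Scanning left to right for freq == 1:
  Position 0 ('e'): freq=3, skip
  Position 1 ('b'): freq=2, skip
  Position 2 ('d'): freq=3, skip
  Position 3 ('d'): freq=3, skip
  Position 4 ('e'): freq=3, skip
  Position 5 ('b'): freq=2, skip
  Position 6 ('e'): freq=3, skip
  Position 7 ('c'): unique! => answer = 7

7


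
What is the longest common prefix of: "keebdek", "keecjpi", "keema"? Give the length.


Words: keebdek, keecjpi, keema
  Position 0: all 'k' => match
  Position 1: all 'e' => match
  Position 2: all 'e' => match
  Position 3: ('b', 'c', 'm') => mismatch, stop
LCP = "kee" (length 3)

3


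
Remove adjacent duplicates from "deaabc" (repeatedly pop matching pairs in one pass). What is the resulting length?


Input: deaabc
Stack-based adjacent duplicate removal:
  Read 'd': push. Stack: d
  Read 'e': push. Stack: de
  Read 'a': push. Stack: dea
  Read 'a': matches stack top 'a' => pop. Stack: de
  Read 'b': push. Stack: deb
  Read 'c': push. Stack: debc
Final stack: "debc" (length 4)

4


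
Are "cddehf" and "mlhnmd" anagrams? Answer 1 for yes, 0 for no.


Strings: "cddehf", "mlhnmd"
Sorted first:  cddefh
Sorted second: dhlmmn
Differ at position 0: 'c' vs 'd' => not anagrams

0


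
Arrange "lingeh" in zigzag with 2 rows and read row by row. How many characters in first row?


Zigzag "lingeh" into 2 rows:
Placing characters:
  'l' => row 0
  'i' => row 1
  'n' => row 0
  'g' => row 1
  'e' => row 0
  'h' => row 1
Rows:
  Row 0: "lne"
  Row 1: "igh"
First row length: 3

3


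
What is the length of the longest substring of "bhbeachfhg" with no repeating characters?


Input: "bhbeachfhg"
Sliding window (track last position of each char):
  Position 0 ('b'): window [0,0] length 1 -- new best
  Position 1 ('h'): window [0,1] length 2 -- new best
  Position 2 ('b'): repeat (last at 0), move window start to 1
  Position 2 ('b'): window [1,2] length 2
  Position 3 ('e'): window [1,3] length 3 -- new best
  Position 4 ('a'): window [1,4] length 4 -- new best
  Position 5 ('c'): window [1,5] length 5 -- new best
  Position 6 ('h'): repeat (last at 1), move window start to 2
  Position 6 ('h'): window [2,6] length 5
  Position 7 ('f'): window [2,7] length 6 -- new best
  Position 8 ('h'): repeat (last at 6), move window start to 7
  Position 8 ('h'): window [7,8] length 2
  Position 9 ('g'): window [7,9] length 3
Longest substring with no repeats: "beachf" with length 6

6


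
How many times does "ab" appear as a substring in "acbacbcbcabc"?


Searching for "ab" in "acbacbcbcabc"
Scanning each position:
  Position 0: "ac" => no
  Position 1: "cb" => no
  Position 2: "ba" => no
  Position 3: "ac" => no
  Position 4: "cb" => no
  Position 5: "bc" => no
  Position 6: "cb" => no
  Position 7: "bc" => no
  Position 8: "ca" => no
  Position 9: "ab" => MATCH
  Position 10: "bc" => no
Total occurrences: 1

1


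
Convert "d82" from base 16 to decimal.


Input: "d82" in base 16
Positional expansion:
  Digit 'd' (value 13) x 16^2 = 3328
  Digit '8' (value 8) x 16^1 = 128
  Digit '2' (value 2) x 16^0 = 2
Sum = 3458

3458


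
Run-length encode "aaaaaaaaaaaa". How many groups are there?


Input: aaaaaaaaaaaa
Scanning for consecutive runs:
  Group 1: 'a' x 12 (positions 0-11)
Total groups: 1

1


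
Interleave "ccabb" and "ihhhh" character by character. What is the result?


Interleaving "ccabb" and "ihhhh":
  Position 0: 'c' from first, 'i' from second => "ci"
  Position 1: 'c' from first, 'h' from second => "ch"
  Position 2: 'a' from first, 'h' from second => "ah"
  Position 3: 'b' from first, 'h' from second => "bh"
  Position 4: 'b' from first, 'h' from second => "bh"
Result: cichahbhbh

cichahbhbh


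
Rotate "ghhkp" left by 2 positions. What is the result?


Input: "ghhkp", rotate left by 2
First 2 characters: "gh"
Remaining characters: "hkp"
Concatenate remaining + first: "hkp" + "gh" = "hkpgh"

hkpgh


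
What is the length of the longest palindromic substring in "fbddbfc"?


Input: "fbddbfc"
Checking substrings for palindromes:
  [0:6] "fbddbf" (len 6) => palindrome
  [1:5] "bddb" (len 4) => palindrome
  [2:4] "dd" (len 2) => palindrome
Longest palindromic substring: "fbddbf" with length 6

6


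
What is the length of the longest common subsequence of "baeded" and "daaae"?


LCS of "baeded" and "daaae"
DP table:
           d    a    a    a    e
      0    0    0    0    0    0
  b   0    0    0    0    0    0
  a   0    0    1    1    1    1
  e   0    0    1    1    1    2
  d   0    1    1    1    1    2
  e   0    1    1    1    1    2
  d   0    1    1    1    1    2
LCS length = dp[6][5] = 2

2


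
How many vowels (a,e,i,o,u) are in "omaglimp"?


Input: omaglimp
Checking each character:
  'o' at position 0: vowel (running total: 1)
  'm' at position 1: consonant
  'a' at position 2: vowel (running total: 2)
  'g' at position 3: consonant
  'l' at position 4: consonant
  'i' at position 5: vowel (running total: 3)
  'm' at position 6: consonant
  'p' at position 7: consonant
Total vowels: 3

3


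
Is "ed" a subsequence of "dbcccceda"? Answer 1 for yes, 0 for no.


Check if "ed" is a subsequence of "dbcccceda"
Greedy scan:
  Position 0 ('d'): no match needed
  Position 1 ('b'): no match needed
  Position 2 ('c'): no match needed
  Position 3 ('c'): no match needed
  Position 4 ('c'): no match needed
  Position 5 ('c'): no match needed
  Position 6 ('e'): matches sub[0] = 'e'
  Position 7 ('d'): matches sub[1] = 'd'
  Position 8 ('a'): no match needed
All 2 characters matched => is a subsequence

1


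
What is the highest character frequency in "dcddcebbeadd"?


Input: dcddcebbeadd
Character counts:
  'a': 1
  'b': 2
  'c': 2
  'd': 5
  'e': 2
Maximum frequency: 5

5


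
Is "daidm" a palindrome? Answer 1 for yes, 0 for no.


Input: daidm
Reversed: mdiad
  Compare pos 0 ('d') with pos 4 ('m'): MISMATCH
  Compare pos 1 ('a') with pos 3 ('d'): MISMATCH
Result: not a palindrome

0


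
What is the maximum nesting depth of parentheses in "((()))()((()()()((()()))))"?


Input: "((()))()((()()()((()()))))"
Tracking depth:
  Position 0 '(': depth becomes 1
  Position 1 '(': depth becomes 2
  Position 2 '(': depth becomes 3
  Position 3 ')': depth becomes 2
  Position 4 ')': depth becomes 1
  Position 5 ')': depth becomes 0
  Position 6 '(': depth becomes 1
  Position 7 ')': depth becomes 0
  Position 8 '(': depth becomes 1
  Position 9 '(': depth becomes 2
  Position 10 '(': depth becomes 3
  Position 11 ')': depth becomes 2
  Position 12 '(': depth becomes 3
  Position 13 ')': depth becomes 2
  Position 14 '(': depth becomes 3
  Position 15 ')': depth becomes 2
  Position 16 '(': depth becomes 3
  Position 17 '(': depth becomes 4
  Position 18 '(': depth becomes 5
  Position 19 ')': depth becomes 4
  Position 20 '(': depth becomes 5
  Position 21 ')': depth becomes 4
  Position 22 ')': depth becomes 3
  Position 23 ')': depth becomes 2
  Position 24 ')': depth becomes 1
  Position 25 ')': depth becomes 0
Maximum depth reached: 5

5


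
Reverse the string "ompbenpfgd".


Input: ompbenpfgd
Reading characters right to left:
  Position 9: 'd'
  Position 8: 'g'
  Position 7: 'f'
  Position 6: 'p'
  Position 5: 'n'
  Position 4: 'e'
  Position 3: 'b'
  Position 2: 'p'
  Position 1: 'm'
  Position 0: 'o'
Reversed: dgfpnebpmo

dgfpnebpmo


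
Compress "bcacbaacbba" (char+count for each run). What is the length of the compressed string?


Input: bcacbaacbba
Runs:
  'b' x 1 => "b1"
  'c' x 1 => "c1"
  'a' x 1 => "a1"
  'c' x 1 => "c1"
  'b' x 1 => "b1"
  'a' x 2 => "a2"
  'c' x 1 => "c1"
  'b' x 2 => "b2"
  'a' x 1 => "a1"
Compressed: "b1c1a1c1b1a2c1b2a1"
Compressed length: 18

18


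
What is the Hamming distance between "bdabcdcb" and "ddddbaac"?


Comparing "bdabcdcb" and "ddddbaac" position by position:
  Position 0: 'b' vs 'd' => differ
  Position 1: 'd' vs 'd' => same
  Position 2: 'a' vs 'd' => differ
  Position 3: 'b' vs 'd' => differ
  Position 4: 'c' vs 'b' => differ
  Position 5: 'd' vs 'a' => differ
  Position 6: 'c' vs 'a' => differ
  Position 7: 'b' vs 'c' => differ
Total differences (Hamming distance): 7

7


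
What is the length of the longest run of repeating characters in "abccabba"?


Input: "abccabba"
Scanning for longest run:
  Position 1 ('b'): new char, reset run to 1
  Position 2 ('c'): new char, reset run to 1
  Position 3 ('c'): continues run of 'c', length=2
  Position 4 ('a'): new char, reset run to 1
  Position 5 ('b'): new char, reset run to 1
  Position 6 ('b'): continues run of 'b', length=2
  Position 7 ('a'): new char, reset run to 1
Longest run: 'c' with length 2

2


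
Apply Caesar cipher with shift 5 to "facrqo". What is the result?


Caesar cipher: shift "facrqo" by 5
  'f' (pos 5) + 5 = pos 10 = 'k'
  'a' (pos 0) + 5 = pos 5 = 'f'
  'c' (pos 2) + 5 = pos 7 = 'h'
  'r' (pos 17) + 5 = pos 22 = 'w'
  'q' (pos 16) + 5 = pos 21 = 'v'
  'o' (pos 14) + 5 = pos 19 = 't'
Result: kfhwvt

kfhwvt


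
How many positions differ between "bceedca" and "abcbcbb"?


Comparing "bceedca" and "abcbcbb" position by position:
  Position 0: 'b' vs 'a' => DIFFER
  Position 1: 'c' vs 'b' => DIFFER
  Position 2: 'e' vs 'c' => DIFFER
  Position 3: 'e' vs 'b' => DIFFER
  Position 4: 'd' vs 'c' => DIFFER
  Position 5: 'c' vs 'b' => DIFFER
  Position 6: 'a' vs 'b' => DIFFER
Positions that differ: 7

7


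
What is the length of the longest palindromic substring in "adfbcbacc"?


Input: "adfbcbacc"
Checking substrings for palindromes:
  [3:6] "bcb" (len 3) => palindrome
  [7:9] "cc" (len 2) => palindrome
Longest palindromic substring: "bcb" with length 3

3


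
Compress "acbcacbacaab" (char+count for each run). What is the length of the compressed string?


Input: acbcacbacaab
Runs:
  'a' x 1 => "a1"
  'c' x 1 => "c1"
  'b' x 1 => "b1"
  'c' x 1 => "c1"
  'a' x 1 => "a1"
  'c' x 1 => "c1"
  'b' x 1 => "b1"
  'a' x 1 => "a1"
  'c' x 1 => "c1"
  'a' x 2 => "a2"
  'b' x 1 => "b1"
Compressed: "a1c1b1c1a1c1b1a1c1a2b1"
Compressed length: 22

22


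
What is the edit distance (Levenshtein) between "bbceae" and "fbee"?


Computing edit distance: "bbceae" -> "fbee"
DP table:
           f    b    e    e
      0    1    2    3    4
  b   1    1    1    2    3
  b   2    2    1    2    3
  c   3    3    2    2    3
  e   4    4    3    2    2
  a   5    5    4    3    3
  e   6    6    5    4    3
Edit distance = dp[6][4] = 3

3


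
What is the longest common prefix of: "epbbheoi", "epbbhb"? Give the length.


Words: epbbheoi, epbbhb
  Position 0: all 'e' => match
  Position 1: all 'p' => match
  Position 2: all 'b' => match
  Position 3: all 'b' => match
  Position 4: all 'h' => match
  Position 5: ('e', 'b') => mismatch, stop
LCP = "epbbh" (length 5)

5


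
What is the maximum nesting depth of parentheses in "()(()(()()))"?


Input: "()(()(()()))"
Tracking depth:
  Position 0 '(': depth becomes 1
  Position 1 ')': depth becomes 0
  Position 2 '(': depth becomes 1
  Position 3 '(': depth becomes 2
  Position 4 ')': depth becomes 1
  Position 5 '(': depth becomes 2
  Position 6 '(': depth becomes 3
  Position 7 ')': depth becomes 2
  Position 8 '(': depth becomes 3
  Position 9 ')': depth becomes 2
  Position 10 ')': depth becomes 1
  Position 11 ')': depth becomes 0
Maximum depth reached: 3

3


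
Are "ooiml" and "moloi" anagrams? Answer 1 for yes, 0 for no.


Strings: "ooiml", "moloi"
Sorted first:  ilmoo
Sorted second: ilmoo
Sorted forms match => anagrams

1


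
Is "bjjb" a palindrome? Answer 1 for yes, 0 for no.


Input: bjjb
Reversed: bjjb
  Compare pos 0 ('b') with pos 3 ('b'): match
  Compare pos 1 ('j') with pos 2 ('j'): match
Result: palindrome

1


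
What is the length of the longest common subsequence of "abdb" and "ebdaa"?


LCS of "abdb" and "ebdaa"
DP table:
           e    b    d    a    a
      0    0    0    0    0    0
  a   0    0    0    0    1    1
  b   0    0    1    1    1    1
  d   0    0    1    2    2    2
  b   0    0    1    2    2    2
LCS length = dp[4][5] = 2

2


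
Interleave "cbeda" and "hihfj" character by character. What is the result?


Interleaving "cbeda" and "hihfj":
  Position 0: 'c' from first, 'h' from second => "ch"
  Position 1: 'b' from first, 'i' from second => "bi"
  Position 2: 'e' from first, 'h' from second => "eh"
  Position 3: 'd' from first, 'f' from second => "df"
  Position 4: 'a' from first, 'j' from second => "aj"
Result: chbiehdfaj

chbiehdfaj


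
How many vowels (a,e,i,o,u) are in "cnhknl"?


Input: cnhknl
Checking each character:
  'c' at position 0: consonant
  'n' at position 1: consonant
  'h' at position 2: consonant
  'k' at position 3: consonant
  'n' at position 4: consonant
  'l' at position 5: consonant
Total vowels: 0

0


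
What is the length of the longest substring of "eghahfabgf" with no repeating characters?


Input: "eghahfabgf"
Sliding window (track last position of each char):
  Position 0 ('e'): window [0,0] length 1 -- new best
  Position 1 ('g'): window [0,1] length 2 -- new best
  Position 2 ('h'): window [0,2] length 3 -- new best
  Position 3 ('a'): window [0,3] length 4 -- new best
  Position 4 ('h'): repeat (last at 2), move window start to 3
  Position 4 ('h'): window [3,4] length 2
  Position 5 ('f'): window [3,5] length 3
  Position 6 ('a'): repeat (last at 3), move window start to 4
  Position 6 ('a'): window [4,6] length 3
  Position 7 ('b'): window [4,7] length 4
  Position 8 ('g'): window [4,8] length 5 -- new best
  Position 9 ('f'): repeat (last at 5), move window start to 6
  Position 9 ('f'): window [6,9] length 4
Longest substring with no repeats: "hfabg" with length 5

5


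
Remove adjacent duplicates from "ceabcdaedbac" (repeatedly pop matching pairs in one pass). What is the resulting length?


Input: ceabcdaedbac
Stack-based adjacent duplicate removal:
  Read 'c': push. Stack: c
  Read 'e': push. Stack: ce
  Read 'a': push. Stack: cea
  Read 'b': push. Stack: ceab
  Read 'c': push. Stack: ceabc
  Read 'd': push. Stack: ceabcd
  Read 'a': push. Stack: ceabcda
  Read 'e': push. Stack: ceabcdae
  Read 'd': push. Stack: ceabcdaed
  Read 'b': push. Stack: ceabcdaedb
  Read 'a': push. Stack: ceabcdaedba
  Read 'c': push. Stack: ceabcdaedbac
Final stack: "ceabcdaedbac" (length 12)

12


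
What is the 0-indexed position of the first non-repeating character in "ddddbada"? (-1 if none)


Input: ddddbada
Character frequencies:
  'a': 2
  'b': 1
  'd': 5
Scanning left to right for freq == 1:
  Position 0 ('d'): freq=5, skip
  Position 1 ('d'): freq=5, skip
  Position 2 ('d'): freq=5, skip
  Position 3 ('d'): freq=5, skip
  Position 4 ('b'): unique! => answer = 4

4


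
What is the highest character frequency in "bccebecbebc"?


Input: bccebecbebc
Character counts:
  'b': 4
  'c': 4
  'e': 3
Maximum frequency: 4

4


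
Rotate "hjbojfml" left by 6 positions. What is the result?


Input: "hjbojfml", rotate left by 6
First 6 characters: "hjbojf"
Remaining characters: "ml"
Concatenate remaining + first: "ml" + "hjbojf" = "mlhjbojf"

mlhjbojf


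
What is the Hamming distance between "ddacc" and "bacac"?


Comparing "ddacc" and "bacac" position by position:
  Position 0: 'd' vs 'b' => differ
  Position 1: 'd' vs 'a' => differ
  Position 2: 'a' vs 'c' => differ
  Position 3: 'c' vs 'a' => differ
  Position 4: 'c' vs 'c' => same
Total differences (Hamming distance): 4

4


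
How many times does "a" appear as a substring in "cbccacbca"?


Searching for "a" in "cbccacbca"
Scanning each position:
  Position 0: "c" => no
  Position 1: "b" => no
  Position 2: "c" => no
  Position 3: "c" => no
  Position 4: "a" => MATCH
  Position 5: "c" => no
  Position 6: "b" => no
  Position 7: "c" => no
  Position 8: "a" => MATCH
Total occurrences: 2

2


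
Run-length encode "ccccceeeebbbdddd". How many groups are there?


Input: ccccceeeebbbdddd
Scanning for consecutive runs:
  Group 1: 'c' x 5 (positions 0-4)
  Group 2: 'e' x 4 (positions 5-8)
  Group 3: 'b' x 3 (positions 9-11)
  Group 4: 'd' x 4 (positions 12-15)
Total groups: 4

4


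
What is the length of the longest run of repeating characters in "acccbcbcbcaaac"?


Input: "acccbcbcbcaaac"
Scanning for longest run:
  Position 1 ('c'): new char, reset run to 1
  Position 2 ('c'): continues run of 'c', length=2
  Position 3 ('c'): continues run of 'c', length=3
  Position 4 ('b'): new char, reset run to 1
  Position 5 ('c'): new char, reset run to 1
  Position 6 ('b'): new char, reset run to 1
  Position 7 ('c'): new char, reset run to 1
  Position 8 ('b'): new char, reset run to 1
  Position 9 ('c'): new char, reset run to 1
  Position 10 ('a'): new char, reset run to 1
  Position 11 ('a'): continues run of 'a', length=2
  Position 12 ('a'): continues run of 'a', length=3
  Position 13 ('c'): new char, reset run to 1
Longest run: 'c' with length 3

3


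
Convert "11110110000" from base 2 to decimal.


Input: "11110110000" in base 2
Positional expansion:
  Digit '1' (value 1) x 2^10 = 1024
  Digit '1' (value 1) x 2^9 = 512
  Digit '1' (value 1) x 2^8 = 256
  Digit '1' (value 1) x 2^7 = 128
  Digit '0' (value 0) x 2^6 = 0
  Digit '1' (value 1) x 2^5 = 32
  Digit '1' (value 1) x 2^4 = 16
  Digit '0' (value 0) x 2^3 = 0
  Digit '0' (value 0) x 2^2 = 0
  Digit '0' (value 0) x 2^1 = 0
  Digit '0' (value 0) x 2^0 = 0
Sum = 1968

1968


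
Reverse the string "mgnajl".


Input: mgnajl
Reading characters right to left:
  Position 5: 'l'
  Position 4: 'j'
  Position 3: 'a'
  Position 2: 'n'
  Position 1: 'g'
  Position 0: 'm'
Reversed: ljangm

ljangm


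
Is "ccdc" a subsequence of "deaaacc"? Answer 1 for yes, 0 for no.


Check if "ccdc" is a subsequence of "deaaacc"
Greedy scan:
  Position 0 ('d'): no match needed
  Position 1 ('e'): no match needed
  Position 2 ('a'): no match needed
  Position 3 ('a'): no match needed
  Position 4 ('a'): no match needed
  Position 5 ('c'): matches sub[0] = 'c'
  Position 6 ('c'): matches sub[1] = 'c'
Only matched 2/4 characters => not a subsequence

0


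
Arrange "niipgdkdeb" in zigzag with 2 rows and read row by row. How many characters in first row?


Zigzag "niipgdkdeb" into 2 rows:
Placing characters:
  'n' => row 0
  'i' => row 1
  'i' => row 0
  'p' => row 1
  'g' => row 0
  'd' => row 1
  'k' => row 0
  'd' => row 1
  'e' => row 0
  'b' => row 1
Rows:
  Row 0: "nigke"
  Row 1: "ipddb"
First row length: 5

5


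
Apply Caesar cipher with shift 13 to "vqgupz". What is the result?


Caesar cipher: shift "vqgupz" by 13
  'v' (pos 21) + 13 = pos 8 = 'i'
  'q' (pos 16) + 13 = pos 3 = 'd'
  'g' (pos 6) + 13 = pos 19 = 't'
  'u' (pos 20) + 13 = pos 7 = 'h'
  'p' (pos 15) + 13 = pos 2 = 'c'
  'z' (pos 25) + 13 = pos 12 = 'm'
Result: idthcm

idthcm


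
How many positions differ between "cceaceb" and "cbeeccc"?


Comparing "cceaceb" and "cbeeccc" position by position:
  Position 0: 'c' vs 'c' => same
  Position 1: 'c' vs 'b' => DIFFER
  Position 2: 'e' vs 'e' => same
  Position 3: 'a' vs 'e' => DIFFER
  Position 4: 'c' vs 'c' => same
  Position 5: 'e' vs 'c' => DIFFER
  Position 6: 'b' vs 'c' => DIFFER
Positions that differ: 4

4


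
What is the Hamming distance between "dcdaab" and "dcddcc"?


Comparing "dcdaab" and "dcddcc" position by position:
  Position 0: 'd' vs 'd' => same
  Position 1: 'c' vs 'c' => same
  Position 2: 'd' vs 'd' => same
  Position 3: 'a' vs 'd' => differ
  Position 4: 'a' vs 'c' => differ
  Position 5: 'b' vs 'c' => differ
Total differences (Hamming distance): 3

3


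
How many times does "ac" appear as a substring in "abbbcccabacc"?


Searching for "ac" in "abbbcccabacc"
Scanning each position:
  Position 0: "ab" => no
  Position 1: "bb" => no
  Position 2: "bb" => no
  Position 3: "bc" => no
  Position 4: "cc" => no
  Position 5: "cc" => no
  Position 6: "ca" => no
  Position 7: "ab" => no
  Position 8: "ba" => no
  Position 9: "ac" => MATCH
  Position 10: "cc" => no
Total occurrences: 1

1


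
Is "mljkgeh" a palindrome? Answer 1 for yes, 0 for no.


Input: mljkgeh
Reversed: hegkjlm
  Compare pos 0 ('m') with pos 6 ('h'): MISMATCH
  Compare pos 1 ('l') with pos 5 ('e'): MISMATCH
  Compare pos 2 ('j') with pos 4 ('g'): MISMATCH
Result: not a palindrome

0


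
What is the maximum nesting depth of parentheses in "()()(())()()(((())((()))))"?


Input: "()()(())()()(((())((()))))"
Tracking depth:
  Position 0 '(': depth becomes 1
  Position 1 ')': depth becomes 0
  Position 2 '(': depth becomes 1
  Position 3 ')': depth becomes 0
  Position 4 '(': depth becomes 1
  Position 5 '(': depth becomes 2
  Position 6 ')': depth becomes 1
  Position 7 ')': depth becomes 0
  Position 8 '(': depth becomes 1
  Position 9 ')': depth becomes 0
  Position 10 '(': depth becomes 1
  Position 11 ')': depth becomes 0
  Position 12 '(': depth becomes 1
  Position 13 '(': depth becomes 2
  Position 14 '(': depth becomes 3
  Position 15 '(': depth becomes 4
  Position 16 ')': depth becomes 3
  Position 17 ')': depth becomes 2
  Position 18 '(': depth becomes 3
  Position 19 '(': depth becomes 4
  Position 20 '(': depth becomes 5
  Position 21 ')': depth becomes 4
  Position 22 ')': depth becomes 3
  Position 23 ')': depth becomes 2
  Position 24 ')': depth becomes 1
  Position 25 ')': depth becomes 0
Maximum depth reached: 5

5


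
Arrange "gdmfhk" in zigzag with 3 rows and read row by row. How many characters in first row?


Zigzag "gdmfhk" into 3 rows:
Placing characters:
  'g' => row 0
  'd' => row 1
  'm' => row 2
  'f' => row 1
  'h' => row 0
  'k' => row 1
Rows:
  Row 0: "gh"
  Row 1: "dfk"
  Row 2: "m"
First row length: 2

2


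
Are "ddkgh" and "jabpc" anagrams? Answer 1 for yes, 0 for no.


Strings: "ddkgh", "jabpc"
Sorted first:  ddghk
Sorted second: abcjp
Differ at position 0: 'd' vs 'a' => not anagrams

0


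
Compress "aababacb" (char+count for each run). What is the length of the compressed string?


Input: aababacb
Runs:
  'a' x 2 => "a2"
  'b' x 1 => "b1"
  'a' x 1 => "a1"
  'b' x 1 => "b1"
  'a' x 1 => "a1"
  'c' x 1 => "c1"
  'b' x 1 => "b1"
Compressed: "a2b1a1b1a1c1b1"
Compressed length: 14

14


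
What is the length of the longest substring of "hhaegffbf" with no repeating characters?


Input: "hhaegffbf"
Sliding window (track last position of each char):
  Position 0 ('h'): window [0,0] length 1 -- new best
  Position 1 ('h'): repeat (last at 0), move window start to 1
  Position 1 ('h'): window [1,1] length 1
  Position 2 ('a'): window [1,2] length 2 -- new best
  Position 3 ('e'): window [1,3] length 3 -- new best
  Position 4 ('g'): window [1,4] length 4 -- new best
  Position 5 ('f'): window [1,5] length 5 -- new best
  Position 6 ('f'): repeat (last at 5), move window start to 6
  Position 6 ('f'): window [6,6] length 1
  Position 7 ('b'): window [6,7] length 2
  Position 8 ('f'): repeat (last at 6), move window start to 7
  Position 8 ('f'): window [7,8] length 2
Longest substring with no repeats: "haegf" with length 5

5


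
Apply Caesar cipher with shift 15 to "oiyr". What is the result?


Caesar cipher: shift "oiyr" by 15
  'o' (pos 14) + 15 = pos 3 = 'd'
  'i' (pos 8) + 15 = pos 23 = 'x'
  'y' (pos 24) + 15 = pos 13 = 'n'
  'r' (pos 17) + 15 = pos 6 = 'g'
Result: dxng

dxng


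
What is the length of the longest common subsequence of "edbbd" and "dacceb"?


LCS of "edbbd" and "dacceb"
DP table:
           d    a    c    c    e    b
      0    0    0    0    0    0    0
  e   0    0    0    0    0    1    1
  d   0    1    1    1    1    1    1
  b   0    1    1    1    1    1    2
  b   0    1    1    1    1    1    2
  d   0    1    1    1    1    1    2
LCS length = dp[5][6] = 2

2


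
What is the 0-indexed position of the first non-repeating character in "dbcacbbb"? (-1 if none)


Input: dbcacbbb
Character frequencies:
  'a': 1
  'b': 4
  'c': 2
  'd': 1
Scanning left to right for freq == 1:
  Position 0 ('d'): unique! => answer = 0

0


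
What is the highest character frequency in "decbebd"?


Input: decbebd
Character counts:
  'b': 2
  'c': 1
  'd': 2
  'e': 2
Maximum frequency: 2

2
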